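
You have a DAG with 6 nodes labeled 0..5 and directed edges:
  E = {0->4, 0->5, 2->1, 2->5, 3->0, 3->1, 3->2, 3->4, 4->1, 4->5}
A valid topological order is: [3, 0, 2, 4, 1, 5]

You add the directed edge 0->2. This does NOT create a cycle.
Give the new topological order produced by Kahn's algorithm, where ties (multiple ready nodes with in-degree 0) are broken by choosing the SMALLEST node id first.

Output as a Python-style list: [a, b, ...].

Answer: [3, 0, 2, 4, 1, 5]

Derivation:
Old toposort: [3, 0, 2, 4, 1, 5]
Added edge: 0->2
Position of 0 (1) < position of 2 (2). Old order still valid.
Run Kahn's algorithm (break ties by smallest node id):
  initial in-degrees: [1, 3, 2, 0, 2, 3]
  ready (indeg=0): [3]
  pop 3: indeg[0]->0; indeg[1]->2; indeg[2]->1; indeg[4]->1 | ready=[0] | order so far=[3]
  pop 0: indeg[2]->0; indeg[4]->0; indeg[5]->2 | ready=[2, 4] | order so far=[3, 0]
  pop 2: indeg[1]->1; indeg[5]->1 | ready=[4] | order so far=[3, 0, 2]
  pop 4: indeg[1]->0; indeg[5]->0 | ready=[1, 5] | order so far=[3, 0, 2, 4]
  pop 1: no out-edges | ready=[5] | order so far=[3, 0, 2, 4, 1]
  pop 5: no out-edges | ready=[] | order so far=[3, 0, 2, 4, 1, 5]
  Result: [3, 0, 2, 4, 1, 5]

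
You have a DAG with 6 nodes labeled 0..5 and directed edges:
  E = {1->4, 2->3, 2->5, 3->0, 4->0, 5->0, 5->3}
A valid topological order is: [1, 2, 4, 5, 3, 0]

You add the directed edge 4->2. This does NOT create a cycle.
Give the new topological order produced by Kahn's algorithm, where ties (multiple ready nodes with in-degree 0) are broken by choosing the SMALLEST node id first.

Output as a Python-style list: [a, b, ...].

Answer: [1, 4, 2, 5, 3, 0]

Derivation:
Old toposort: [1, 2, 4, 5, 3, 0]
Added edge: 4->2
Position of 4 (2) > position of 2 (1). Must reorder: 4 must now come before 2.
Run Kahn's algorithm (break ties by smallest node id):
  initial in-degrees: [3, 0, 1, 2, 1, 1]
  ready (indeg=0): [1]
  pop 1: indeg[4]->0 | ready=[4] | order so far=[1]
  pop 4: indeg[0]->2; indeg[2]->0 | ready=[2] | order so far=[1, 4]
  pop 2: indeg[3]->1; indeg[5]->0 | ready=[5] | order so far=[1, 4, 2]
  pop 5: indeg[0]->1; indeg[3]->0 | ready=[3] | order so far=[1, 4, 2, 5]
  pop 3: indeg[0]->0 | ready=[0] | order so far=[1, 4, 2, 5, 3]
  pop 0: no out-edges | ready=[] | order so far=[1, 4, 2, 5, 3, 0]
  Result: [1, 4, 2, 5, 3, 0]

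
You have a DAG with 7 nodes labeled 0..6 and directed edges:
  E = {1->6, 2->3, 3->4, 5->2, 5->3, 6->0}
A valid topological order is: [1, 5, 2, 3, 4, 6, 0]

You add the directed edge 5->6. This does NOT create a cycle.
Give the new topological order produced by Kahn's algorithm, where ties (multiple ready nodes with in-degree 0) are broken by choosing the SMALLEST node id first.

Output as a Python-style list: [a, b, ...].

Answer: [1, 5, 2, 3, 4, 6, 0]

Derivation:
Old toposort: [1, 5, 2, 3, 4, 6, 0]
Added edge: 5->6
Position of 5 (1) < position of 6 (5). Old order still valid.
Run Kahn's algorithm (break ties by smallest node id):
  initial in-degrees: [1, 0, 1, 2, 1, 0, 2]
  ready (indeg=0): [1, 5]
  pop 1: indeg[6]->1 | ready=[5] | order so far=[1]
  pop 5: indeg[2]->0; indeg[3]->1; indeg[6]->0 | ready=[2, 6] | order so far=[1, 5]
  pop 2: indeg[3]->0 | ready=[3, 6] | order so far=[1, 5, 2]
  pop 3: indeg[4]->0 | ready=[4, 6] | order so far=[1, 5, 2, 3]
  pop 4: no out-edges | ready=[6] | order so far=[1, 5, 2, 3, 4]
  pop 6: indeg[0]->0 | ready=[0] | order so far=[1, 5, 2, 3, 4, 6]
  pop 0: no out-edges | ready=[] | order so far=[1, 5, 2, 3, 4, 6, 0]
  Result: [1, 5, 2, 3, 4, 6, 0]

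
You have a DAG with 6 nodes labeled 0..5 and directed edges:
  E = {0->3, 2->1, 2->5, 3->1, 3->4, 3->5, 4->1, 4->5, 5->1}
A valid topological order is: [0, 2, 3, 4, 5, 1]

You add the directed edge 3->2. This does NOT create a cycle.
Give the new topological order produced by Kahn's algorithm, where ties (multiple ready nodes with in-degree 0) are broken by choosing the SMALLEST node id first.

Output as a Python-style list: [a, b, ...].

Old toposort: [0, 2, 3, 4, 5, 1]
Added edge: 3->2
Position of 3 (2) > position of 2 (1). Must reorder: 3 must now come before 2.
Run Kahn's algorithm (break ties by smallest node id):
  initial in-degrees: [0, 4, 1, 1, 1, 3]
  ready (indeg=0): [0]
  pop 0: indeg[3]->0 | ready=[3] | order so far=[0]
  pop 3: indeg[1]->3; indeg[2]->0; indeg[4]->0; indeg[5]->2 | ready=[2, 4] | order so far=[0, 3]
  pop 2: indeg[1]->2; indeg[5]->1 | ready=[4] | order so far=[0, 3, 2]
  pop 4: indeg[1]->1; indeg[5]->0 | ready=[5] | order so far=[0, 3, 2, 4]
  pop 5: indeg[1]->0 | ready=[1] | order so far=[0, 3, 2, 4, 5]
  pop 1: no out-edges | ready=[] | order so far=[0, 3, 2, 4, 5, 1]
  Result: [0, 3, 2, 4, 5, 1]

Answer: [0, 3, 2, 4, 5, 1]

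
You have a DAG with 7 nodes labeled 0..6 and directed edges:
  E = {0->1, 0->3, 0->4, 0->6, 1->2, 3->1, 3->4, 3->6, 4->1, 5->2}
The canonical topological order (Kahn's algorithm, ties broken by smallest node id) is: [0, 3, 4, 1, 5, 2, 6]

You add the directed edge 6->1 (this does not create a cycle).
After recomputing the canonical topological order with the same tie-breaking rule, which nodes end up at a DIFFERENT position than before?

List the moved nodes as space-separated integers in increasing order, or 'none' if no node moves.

Old toposort: [0, 3, 4, 1, 5, 2, 6]
Added edge 6->1
Recompute Kahn (smallest-id tiebreak):
  initial in-degrees: [0, 4, 2, 1, 2, 0, 2]
  ready (indeg=0): [0, 5]
  pop 0: indeg[1]->3; indeg[3]->0; indeg[4]->1; indeg[6]->1 | ready=[3, 5] | order so far=[0]
  pop 3: indeg[1]->2; indeg[4]->0; indeg[6]->0 | ready=[4, 5, 6] | order so far=[0, 3]
  pop 4: indeg[1]->1 | ready=[5, 6] | order so far=[0, 3, 4]
  pop 5: indeg[2]->1 | ready=[6] | order so far=[0, 3, 4, 5]
  pop 6: indeg[1]->0 | ready=[1] | order so far=[0, 3, 4, 5, 6]
  pop 1: indeg[2]->0 | ready=[2] | order so far=[0, 3, 4, 5, 6, 1]
  pop 2: no out-edges | ready=[] | order so far=[0, 3, 4, 5, 6, 1, 2]
New canonical toposort: [0, 3, 4, 5, 6, 1, 2]
Compare positions:
  Node 0: index 0 -> 0 (same)
  Node 1: index 3 -> 5 (moved)
  Node 2: index 5 -> 6 (moved)
  Node 3: index 1 -> 1 (same)
  Node 4: index 2 -> 2 (same)
  Node 5: index 4 -> 3 (moved)
  Node 6: index 6 -> 4 (moved)
Nodes that changed position: 1 2 5 6

Answer: 1 2 5 6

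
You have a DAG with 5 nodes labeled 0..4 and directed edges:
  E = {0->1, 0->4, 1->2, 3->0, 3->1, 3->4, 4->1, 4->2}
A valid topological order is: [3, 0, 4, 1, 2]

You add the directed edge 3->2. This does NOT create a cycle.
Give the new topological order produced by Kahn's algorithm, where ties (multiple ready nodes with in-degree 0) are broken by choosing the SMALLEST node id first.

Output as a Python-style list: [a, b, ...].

Answer: [3, 0, 4, 1, 2]

Derivation:
Old toposort: [3, 0, 4, 1, 2]
Added edge: 3->2
Position of 3 (0) < position of 2 (4). Old order still valid.
Run Kahn's algorithm (break ties by smallest node id):
  initial in-degrees: [1, 3, 3, 0, 2]
  ready (indeg=0): [3]
  pop 3: indeg[0]->0; indeg[1]->2; indeg[2]->2; indeg[4]->1 | ready=[0] | order so far=[3]
  pop 0: indeg[1]->1; indeg[4]->0 | ready=[4] | order so far=[3, 0]
  pop 4: indeg[1]->0; indeg[2]->1 | ready=[1] | order so far=[3, 0, 4]
  pop 1: indeg[2]->0 | ready=[2] | order so far=[3, 0, 4, 1]
  pop 2: no out-edges | ready=[] | order so far=[3, 0, 4, 1, 2]
  Result: [3, 0, 4, 1, 2]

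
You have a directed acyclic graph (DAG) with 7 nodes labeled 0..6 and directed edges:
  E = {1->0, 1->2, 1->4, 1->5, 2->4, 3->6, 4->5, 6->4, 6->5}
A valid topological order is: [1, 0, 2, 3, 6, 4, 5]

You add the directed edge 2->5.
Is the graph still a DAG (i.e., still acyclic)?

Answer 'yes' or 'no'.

Given toposort: [1, 0, 2, 3, 6, 4, 5]
Position of 2: index 2; position of 5: index 6
New edge 2->5: forward
Forward edge: respects the existing order. Still a DAG, same toposort still valid.
Still a DAG? yes

Answer: yes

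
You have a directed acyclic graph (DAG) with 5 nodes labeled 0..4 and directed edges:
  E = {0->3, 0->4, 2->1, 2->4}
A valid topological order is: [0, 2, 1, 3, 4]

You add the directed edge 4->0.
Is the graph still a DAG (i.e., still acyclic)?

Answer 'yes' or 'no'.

Answer: no

Derivation:
Given toposort: [0, 2, 1, 3, 4]
Position of 4: index 4; position of 0: index 0
New edge 4->0: backward (u after v in old order)
Backward edge: old toposort is now invalid. Check if this creates a cycle.
Does 0 already reach 4? Reachable from 0: [0, 3, 4]. YES -> cycle!
Still a DAG? no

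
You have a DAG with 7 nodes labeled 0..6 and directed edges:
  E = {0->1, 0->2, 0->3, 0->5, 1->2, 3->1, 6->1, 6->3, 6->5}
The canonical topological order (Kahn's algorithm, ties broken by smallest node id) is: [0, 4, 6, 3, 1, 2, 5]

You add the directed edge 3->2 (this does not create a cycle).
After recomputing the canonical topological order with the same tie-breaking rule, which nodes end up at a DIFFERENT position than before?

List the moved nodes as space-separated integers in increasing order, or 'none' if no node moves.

Old toposort: [0, 4, 6, 3, 1, 2, 5]
Added edge 3->2
Recompute Kahn (smallest-id tiebreak):
  initial in-degrees: [0, 3, 3, 2, 0, 2, 0]
  ready (indeg=0): [0, 4, 6]
  pop 0: indeg[1]->2; indeg[2]->2; indeg[3]->1; indeg[5]->1 | ready=[4, 6] | order so far=[0]
  pop 4: no out-edges | ready=[6] | order so far=[0, 4]
  pop 6: indeg[1]->1; indeg[3]->0; indeg[5]->0 | ready=[3, 5] | order so far=[0, 4, 6]
  pop 3: indeg[1]->0; indeg[2]->1 | ready=[1, 5] | order so far=[0, 4, 6, 3]
  pop 1: indeg[2]->0 | ready=[2, 5] | order so far=[0, 4, 6, 3, 1]
  pop 2: no out-edges | ready=[5] | order so far=[0, 4, 6, 3, 1, 2]
  pop 5: no out-edges | ready=[] | order so far=[0, 4, 6, 3, 1, 2, 5]
New canonical toposort: [0, 4, 6, 3, 1, 2, 5]
Compare positions:
  Node 0: index 0 -> 0 (same)
  Node 1: index 4 -> 4 (same)
  Node 2: index 5 -> 5 (same)
  Node 3: index 3 -> 3 (same)
  Node 4: index 1 -> 1 (same)
  Node 5: index 6 -> 6 (same)
  Node 6: index 2 -> 2 (same)
Nodes that changed position: none

Answer: none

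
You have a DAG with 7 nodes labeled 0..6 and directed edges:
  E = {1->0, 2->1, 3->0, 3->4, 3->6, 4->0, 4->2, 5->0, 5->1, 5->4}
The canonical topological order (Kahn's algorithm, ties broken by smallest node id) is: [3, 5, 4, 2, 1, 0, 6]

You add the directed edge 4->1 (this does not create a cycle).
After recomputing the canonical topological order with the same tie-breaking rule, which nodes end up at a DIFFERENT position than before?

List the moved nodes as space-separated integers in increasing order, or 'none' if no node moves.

Old toposort: [3, 5, 4, 2, 1, 0, 6]
Added edge 4->1
Recompute Kahn (smallest-id tiebreak):
  initial in-degrees: [4, 3, 1, 0, 2, 0, 1]
  ready (indeg=0): [3, 5]
  pop 3: indeg[0]->3; indeg[4]->1; indeg[6]->0 | ready=[5, 6] | order so far=[3]
  pop 5: indeg[0]->2; indeg[1]->2; indeg[4]->0 | ready=[4, 6] | order so far=[3, 5]
  pop 4: indeg[0]->1; indeg[1]->1; indeg[2]->0 | ready=[2, 6] | order so far=[3, 5, 4]
  pop 2: indeg[1]->0 | ready=[1, 6] | order so far=[3, 5, 4, 2]
  pop 1: indeg[0]->0 | ready=[0, 6] | order so far=[3, 5, 4, 2, 1]
  pop 0: no out-edges | ready=[6] | order so far=[3, 5, 4, 2, 1, 0]
  pop 6: no out-edges | ready=[] | order so far=[3, 5, 4, 2, 1, 0, 6]
New canonical toposort: [3, 5, 4, 2, 1, 0, 6]
Compare positions:
  Node 0: index 5 -> 5 (same)
  Node 1: index 4 -> 4 (same)
  Node 2: index 3 -> 3 (same)
  Node 3: index 0 -> 0 (same)
  Node 4: index 2 -> 2 (same)
  Node 5: index 1 -> 1 (same)
  Node 6: index 6 -> 6 (same)
Nodes that changed position: none

Answer: none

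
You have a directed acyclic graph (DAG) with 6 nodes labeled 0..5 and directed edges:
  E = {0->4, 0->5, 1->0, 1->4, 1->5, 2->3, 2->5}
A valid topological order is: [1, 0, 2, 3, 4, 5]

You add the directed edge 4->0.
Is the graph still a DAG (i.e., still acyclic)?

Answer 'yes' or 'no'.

Answer: no

Derivation:
Given toposort: [1, 0, 2, 3, 4, 5]
Position of 4: index 4; position of 0: index 1
New edge 4->0: backward (u after v in old order)
Backward edge: old toposort is now invalid. Check if this creates a cycle.
Does 0 already reach 4? Reachable from 0: [0, 4, 5]. YES -> cycle!
Still a DAG? no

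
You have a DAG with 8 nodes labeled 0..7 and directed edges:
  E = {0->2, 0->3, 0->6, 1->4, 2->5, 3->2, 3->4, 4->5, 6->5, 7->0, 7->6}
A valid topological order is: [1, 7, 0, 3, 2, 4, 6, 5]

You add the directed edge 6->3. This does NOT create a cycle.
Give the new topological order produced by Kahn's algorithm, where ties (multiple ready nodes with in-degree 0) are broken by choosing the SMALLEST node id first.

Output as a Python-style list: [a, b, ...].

Old toposort: [1, 7, 0, 3, 2, 4, 6, 5]
Added edge: 6->3
Position of 6 (6) > position of 3 (3). Must reorder: 6 must now come before 3.
Run Kahn's algorithm (break ties by smallest node id):
  initial in-degrees: [1, 0, 2, 2, 2, 3, 2, 0]
  ready (indeg=0): [1, 7]
  pop 1: indeg[4]->1 | ready=[7] | order so far=[1]
  pop 7: indeg[0]->0; indeg[6]->1 | ready=[0] | order so far=[1, 7]
  pop 0: indeg[2]->1; indeg[3]->1; indeg[6]->0 | ready=[6] | order so far=[1, 7, 0]
  pop 6: indeg[3]->0; indeg[5]->2 | ready=[3] | order so far=[1, 7, 0, 6]
  pop 3: indeg[2]->0; indeg[4]->0 | ready=[2, 4] | order so far=[1, 7, 0, 6, 3]
  pop 2: indeg[5]->1 | ready=[4] | order so far=[1, 7, 0, 6, 3, 2]
  pop 4: indeg[5]->0 | ready=[5] | order so far=[1, 7, 0, 6, 3, 2, 4]
  pop 5: no out-edges | ready=[] | order so far=[1, 7, 0, 6, 3, 2, 4, 5]
  Result: [1, 7, 0, 6, 3, 2, 4, 5]

Answer: [1, 7, 0, 6, 3, 2, 4, 5]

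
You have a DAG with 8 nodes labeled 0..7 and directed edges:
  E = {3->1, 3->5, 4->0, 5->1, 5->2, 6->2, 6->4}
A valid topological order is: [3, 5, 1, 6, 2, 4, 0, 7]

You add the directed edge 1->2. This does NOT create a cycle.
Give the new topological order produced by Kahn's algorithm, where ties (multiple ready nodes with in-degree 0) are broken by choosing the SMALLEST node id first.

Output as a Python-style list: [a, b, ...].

Old toposort: [3, 5, 1, 6, 2, 4, 0, 7]
Added edge: 1->2
Position of 1 (2) < position of 2 (4). Old order still valid.
Run Kahn's algorithm (break ties by smallest node id):
  initial in-degrees: [1, 2, 3, 0, 1, 1, 0, 0]
  ready (indeg=0): [3, 6, 7]
  pop 3: indeg[1]->1; indeg[5]->0 | ready=[5, 6, 7] | order so far=[3]
  pop 5: indeg[1]->0; indeg[2]->2 | ready=[1, 6, 7] | order so far=[3, 5]
  pop 1: indeg[2]->1 | ready=[6, 7] | order so far=[3, 5, 1]
  pop 6: indeg[2]->0; indeg[4]->0 | ready=[2, 4, 7] | order so far=[3, 5, 1, 6]
  pop 2: no out-edges | ready=[4, 7] | order so far=[3, 5, 1, 6, 2]
  pop 4: indeg[0]->0 | ready=[0, 7] | order so far=[3, 5, 1, 6, 2, 4]
  pop 0: no out-edges | ready=[7] | order so far=[3, 5, 1, 6, 2, 4, 0]
  pop 7: no out-edges | ready=[] | order so far=[3, 5, 1, 6, 2, 4, 0, 7]
  Result: [3, 5, 1, 6, 2, 4, 0, 7]

Answer: [3, 5, 1, 6, 2, 4, 0, 7]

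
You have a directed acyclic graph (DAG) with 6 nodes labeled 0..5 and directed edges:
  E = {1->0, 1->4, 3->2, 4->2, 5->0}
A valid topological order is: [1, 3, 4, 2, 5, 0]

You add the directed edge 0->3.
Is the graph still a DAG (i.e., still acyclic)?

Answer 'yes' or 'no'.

Answer: yes

Derivation:
Given toposort: [1, 3, 4, 2, 5, 0]
Position of 0: index 5; position of 3: index 1
New edge 0->3: backward (u after v in old order)
Backward edge: old toposort is now invalid. Check if this creates a cycle.
Does 3 already reach 0? Reachable from 3: [2, 3]. NO -> still a DAG (reorder needed).
Still a DAG? yes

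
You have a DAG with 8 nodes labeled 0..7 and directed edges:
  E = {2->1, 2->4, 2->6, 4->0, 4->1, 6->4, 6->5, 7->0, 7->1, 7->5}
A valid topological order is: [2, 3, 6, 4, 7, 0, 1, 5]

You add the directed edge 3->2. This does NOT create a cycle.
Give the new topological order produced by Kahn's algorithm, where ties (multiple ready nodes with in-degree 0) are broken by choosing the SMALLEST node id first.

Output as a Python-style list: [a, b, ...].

Answer: [3, 2, 6, 4, 7, 0, 1, 5]

Derivation:
Old toposort: [2, 3, 6, 4, 7, 0, 1, 5]
Added edge: 3->2
Position of 3 (1) > position of 2 (0). Must reorder: 3 must now come before 2.
Run Kahn's algorithm (break ties by smallest node id):
  initial in-degrees: [2, 3, 1, 0, 2, 2, 1, 0]
  ready (indeg=0): [3, 7]
  pop 3: indeg[2]->0 | ready=[2, 7] | order so far=[3]
  pop 2: indeg[1]->2; indeg[4]->1; indeg[6]->0 | ready=[6, 7] | order so far=[3, 2]
  pop 6: indeg[4]->0; indeg[5]->1 | ready=[4, 7] | order so far=[3, 2, 6]
  pop 4: indeg[0]->1; indeg[1]->1 | ready=[7] | order so far=[3, 2, 6, 4]
  pop 7: indeg[0]->0; indeg[1]->0; indeg[5]->0 | ready=[0, 1, 5] | order so far=[3, 2, 6, 4, 7]
  pop 0: no out-edges | ready=[1, 5] | order so far=[3, 2, 6, 4, 7, 0]
  pop 1: no out-edges | ready=[5] | order so far=[3, 2, 6, 4, 7, 0, 1]
  pop 5: no out-edges | ready=[] | order so far=[3, 2, 6, 4, 7, 0, 1, 5]
  Result: [3, 2, 6, 4, 7, 0, 1, 5]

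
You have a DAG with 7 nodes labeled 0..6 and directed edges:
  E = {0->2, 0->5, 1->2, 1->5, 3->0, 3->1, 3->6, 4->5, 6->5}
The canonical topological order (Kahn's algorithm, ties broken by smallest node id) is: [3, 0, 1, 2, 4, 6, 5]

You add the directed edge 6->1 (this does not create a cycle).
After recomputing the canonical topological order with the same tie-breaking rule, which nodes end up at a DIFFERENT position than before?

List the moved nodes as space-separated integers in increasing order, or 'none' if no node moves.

Old toposort: [3, 0, 1, 2, 4, 6, 5]
Added edge 6->1
Recompute Kahn (smallest-id tiebreak):
  initial in-degrees: [1, 2, 2, 0, 0, 4, 1]
  ready (indeg=0): [3, 4]
  pop 3: indeg[0]->0; indeg[1]->1; indeg[6]->0 | ready=[0, 4, 6] | order so far=[3]
  pop 0: indeg[2]->1; indeg[5]->3 | ready=[4, 6] | order so far=[3, 0]
  pop 4: indeg[5]->2 | ready=[6] | order so far=[3, 0, 4]
  pop 6: indeg[1]->0; indeg[5]->1 | ready=[1] | order so far=[3, 0, 4, 6]
  pop 1: indeg[2]->0; indeg[5]->0 | ready=[2, 5] | order so far=[3, 0, 4, 6, 1]
  pop 2: no out-edges | ready=[5] | order so far=[3, 0, 4, 6, 1, 2]
  pop 5: no out-edges | ready=[] | order so far=[3, 0, 4, 6, 1, 2, 5]
New canonical toposort: [3, 0, 4, 6, 1, 2, 5]
Compare positions:
  Node 0: index 1 -> 1 (same)
  Node 1: index 2 -> 4 (moved)
  Node 2: index 3 -> 5 (moved)
  Node 3: index 0 -> 0 (same)
  Node 4: index 4 -> 2 (moved)
  Node 5: index 6 -> 6 (same)
  Node 6: index 5 -> 3 (moved)
Nodes that changed position: 1 2 4 6

Answer: 1 2 4 6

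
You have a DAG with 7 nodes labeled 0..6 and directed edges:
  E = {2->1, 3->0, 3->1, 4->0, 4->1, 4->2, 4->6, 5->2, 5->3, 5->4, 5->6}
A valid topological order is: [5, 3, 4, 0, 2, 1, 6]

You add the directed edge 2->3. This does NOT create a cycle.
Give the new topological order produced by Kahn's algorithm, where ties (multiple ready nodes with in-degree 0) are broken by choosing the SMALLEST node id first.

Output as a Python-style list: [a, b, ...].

Answer: [5, 4, 2, 3, 0, 1, 6]

Derivation:
Old toposort: [5, 3, 4, 0, 2, 1, 6]
Added edge: 2->3
Position of 2 (4) > position of 3 (1). Must reorder: 2 must now come before 3.
Run Kahn's algorithm (break ties by smallest node id):
  initial in-degrees: [2, 3, 2, 2, 1, 0, 2]
  ready (indeg=0): [5]
  pop 5: indeg[2]->1; indeg[3]->1; indeg[4]->0; indeg[6]->1 | ready=[4] | order so far=[5]
  pop 4: indeg[0]->1; indeg[1]->2; indeg[2]->0; indeg[6]->0 | ready=[2, 6] | order so far=[5, 4]
  pop 2: indeg[1]->1; indeg[3]->0 | ready=[3, 6] | order so far=[5, 4, 2]
  pop 3: indeg[0]->0; indeg[1]->0 | ready=[0, 1, 6] | order so far=[5, 4, 2, 3]
  pop 0: no out-edges | ready=[1, 6] | order so far=[5, 4, 2, 3, 0]
  pop 1: no out-edges | ready=[6] | order so far=[5, 4, 2, 3, 0, 1]
  pop 6: no out-edges | ready=[] | order so far=[5, 4, 2, 3, 0, 1, 6]
  Result: [5, 4, 2, 3, 0, 1, 6]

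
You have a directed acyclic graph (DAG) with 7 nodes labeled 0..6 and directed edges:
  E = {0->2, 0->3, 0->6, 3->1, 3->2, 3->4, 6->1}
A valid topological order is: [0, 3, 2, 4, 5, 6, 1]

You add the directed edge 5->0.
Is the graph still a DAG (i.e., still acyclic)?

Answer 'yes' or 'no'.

Answer: yes

Derivation:
Given toposort: [0, 3, 2, 4, 5, 6, 1]
Position of 5: index 4; position of 0: index 0
New edge 5->0: backward (u after v in old order)
Backward edge: old toposort is now invalid. Check if this creates a cycle.
Does 0 already reach 5? Reachable from 0: [0, 1, 2, 3, 4, 6]. NO -> still a DAG (reorder needed).
Still a DAG? yes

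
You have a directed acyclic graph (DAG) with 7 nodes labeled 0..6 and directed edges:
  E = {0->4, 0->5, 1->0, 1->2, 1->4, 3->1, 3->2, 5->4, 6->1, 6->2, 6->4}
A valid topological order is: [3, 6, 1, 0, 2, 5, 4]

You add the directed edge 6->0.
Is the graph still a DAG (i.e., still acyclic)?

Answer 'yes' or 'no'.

Given toposort: [3, 6, 1, 0, 2, 5, 4]
Position of 6: index 1; position of 0: index 3
New edge 6->0: forward
Forward edge: respects the existing order. Still a DAG, same toposort still valid.
Still a DAG? yes

Answer: yes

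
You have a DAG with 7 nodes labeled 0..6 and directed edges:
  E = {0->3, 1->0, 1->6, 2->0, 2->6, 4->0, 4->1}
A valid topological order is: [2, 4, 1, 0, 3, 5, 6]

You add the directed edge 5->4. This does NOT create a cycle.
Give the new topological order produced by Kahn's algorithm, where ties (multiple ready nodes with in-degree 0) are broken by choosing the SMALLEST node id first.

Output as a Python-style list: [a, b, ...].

Old toposort: [2, 4, 1, 0, 3, 5, 6]
Added edge: 5->4
Position of 5 (5) > position of 4 (1). Must reorder: 5 must now come before 4.
Run Kahn's algorithm (break ties by smallest node id):
  initial in-degrees: [3, 1, 0, 1, 1, 0, 2]
  ready (indeg=0): [2, 5]
  pop 2: indeg[0]->2; indeg[6]->1 | ready=[5] | order so far=[2]
  pop 5: indeg[4]->0 | ready=[4] | order so far=[2, 5]
  pop 4: indeg[0]->1; indeg[1]->0 | ready=[1] | order so far=[2, 5, 4]
  pop 1: indeg[0]->0; indeg[6]->0 | ready=[0, 6] | order so far=[2, 5, 4, 1]
  pop 0: indeg[3]->0 | ready=[3, 6] | order so far=[2, 5, 4, 1, 0]
  pop 3: no out-edges | ready=[6] | order so far=[2, 5, 4, 1, 0, 3]
  pop 6: no out-edges | ready=[] | order so far=[2, 5, 4, 1, 0, 3, 6]
  Result: [2, 5, 4, 1, 0, 3, 6]

Answer: [2, 5, 4, 1, 0, 3, 6]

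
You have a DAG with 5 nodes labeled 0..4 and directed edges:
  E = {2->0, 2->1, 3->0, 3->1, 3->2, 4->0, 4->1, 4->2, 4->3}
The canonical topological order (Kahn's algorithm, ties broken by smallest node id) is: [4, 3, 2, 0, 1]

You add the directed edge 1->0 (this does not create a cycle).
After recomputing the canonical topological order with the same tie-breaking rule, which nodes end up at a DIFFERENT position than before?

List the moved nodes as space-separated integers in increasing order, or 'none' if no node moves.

Answer: 0 1

Derivation:
Old toposort: [4, 3, 2, 0, 1]
Added edge 1->0
Recompute Kahn (smallest-id tiebreak):
  initial in-degrees: [4, 3, 2, 1, 0]
  ready (indeg=0): [4]
  pop 4: indeg[0]->3; indeg[1]->2; indeg[2]->1; indeg[3]->0 | ready=[3] | order so far=[4]
  pop 3: indeg[0]->2; indeg[1]->1; indeg[2]->0 | ready=[2] | order so far=[4, 3]
  pop 2: indeg[0]->1; indeg[1]->0 | ready=[1] | order so far=[4, 3, 2]
  pop 1: indeg[0]->0 | ready=[0] | order so far=[4, 3, 2, 1]
  pop 0: no out-edges | ready=[] | order so far=[4, 3, 2, 1, 0]
New canonical toposort: [4, 3, 2, 1, 0]
Compare positions:
  Node 0: index 3 -> 4 (moved)
  Node 1: index 4 -> 3 (moved)
  Node 2: index 2 -> 2 (same)
  Node 3: index 1 -> 1 (same)
  Node 4: index 0 -> 0 (same)
Nodes that changed position: 0 1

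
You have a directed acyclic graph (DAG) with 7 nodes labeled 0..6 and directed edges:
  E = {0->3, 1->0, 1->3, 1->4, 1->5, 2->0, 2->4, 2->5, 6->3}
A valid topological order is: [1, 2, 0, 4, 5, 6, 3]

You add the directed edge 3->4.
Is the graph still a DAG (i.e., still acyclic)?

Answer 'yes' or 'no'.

Answer: yes

Derivation:
Given toposort: [1, 2, 0, 4, 5, 6, 3]
Position of 3: index 6; position of 4: index 3
New edge 3->4: backward (u after v in old order)
Backward edge: old toposort is now invalid. Check if this creates a cycle.
Does 4 already reach 3? Reachable from 4: [4]. NO -> still a DAG (reorder needed).
Still a DAG? yes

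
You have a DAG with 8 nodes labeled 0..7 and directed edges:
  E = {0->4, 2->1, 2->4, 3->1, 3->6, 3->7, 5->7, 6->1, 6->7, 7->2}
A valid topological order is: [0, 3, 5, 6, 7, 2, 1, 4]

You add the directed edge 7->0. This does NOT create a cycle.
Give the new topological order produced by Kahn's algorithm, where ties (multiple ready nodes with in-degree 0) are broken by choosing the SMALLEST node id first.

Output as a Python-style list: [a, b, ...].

Answer: [3, 5, 6, 7, 0, 2, 1, 4]

Derivation:
Old toposort: [0, 3, 5, 6, 7, 2, 1, 4]
Added edge: 7->0
Position of 7 (4) > position of 0 (0). Must reorder: 7 must now come before 0.
Run Kahn's algorithm (break ties by smallest node id):
  initial in-degrees: [1, 3, 1, 0, 2, 0, 1, 3]
  ready (indeg=0): [3, 5]
  pop 3: indeg[1]->2; indeg[6]->0; indeg[7]->2 | ready=[5, 6] | order so far=[3]
  pop 5: indeg[7]->1 | ready=[6] | order so far=[3, 5]
  pop 6: indeg[1]->1; indeg[7]->0 | ready=[7] | order so far=[3, 5, 6]
  pop 7: indeg[0]->0; indeg[2]->0 | ready=[0, 2] | order so far=[3, 5, 6, 7]
  pop 0: indeg[4]->1 | ready=[2] | order so far=[3, 5, 6, 7, 0]
  pop 2: indeg[1]->0; indeg[4]->0 | ready=[1, 4] | order so far=[3, 5, 6, 7, 0, 2]
  pop 1: no out-edges | ready=[4] | order so far=[3, 5, 6, 7, 0, 2, 1]
  pop 4: no out-edges | ready=[] | order so far=[3, 5, 6, 7, 0, 2, 1, 4]
  Result: [3, 5, 6, 7, 0, 2, 1, 4]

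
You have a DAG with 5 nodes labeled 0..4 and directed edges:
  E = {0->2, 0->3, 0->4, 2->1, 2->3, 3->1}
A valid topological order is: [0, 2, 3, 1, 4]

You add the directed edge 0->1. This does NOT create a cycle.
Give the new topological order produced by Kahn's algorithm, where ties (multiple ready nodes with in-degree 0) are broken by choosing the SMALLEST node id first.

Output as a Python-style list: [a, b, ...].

Answer: [0, 2, 3, 1, 4]

Derivation:
Old toposort: [0, 2, 3, 1, 4]
Added edge: 0->1
Position of 0 (0) < position of 1 (3). Old order still valid.
Run Kahn's algorithm (break ties by smallest node id):
  initial in-degrees: [0, 3, 1, 2, 1]
  ready (indeg=0): [0]
  pop 0: indeg[1]->2; indeg[2]->0; indeg[3]->1; indeg[4]->0 | ready=[2, 4] | order so far=[0]
  pop 2: indeg[1]->1; indeg[3]->0 | ready=[3, 4] | order so far=[0, 2]
  pop 3: indeg[1]->0 | ready=[1, 4] | order so far=[0, 2, 3]
  pop 1: no out-edges | ready=[4] | order so far=[0, 2, 3, 1]
  pop 4: no out-edges | ready=[] | order so far=[0, 2, 3, 1, 4]
  Result: [0, 2, 3, 1, 4]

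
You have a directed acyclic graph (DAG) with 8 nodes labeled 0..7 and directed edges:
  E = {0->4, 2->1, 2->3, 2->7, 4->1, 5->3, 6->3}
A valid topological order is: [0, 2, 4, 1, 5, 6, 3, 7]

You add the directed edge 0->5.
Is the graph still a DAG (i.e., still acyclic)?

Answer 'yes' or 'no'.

Given toposort: [0, 2, 4, 1, 5, 6, 3, 7]
Position of 0: index 0; position of 5: index 4
New edge 0->5: forward
Forward edge: respects the existing order. Still a DAG, same toposort still valid.
Still a DAG? yes

Answer: yes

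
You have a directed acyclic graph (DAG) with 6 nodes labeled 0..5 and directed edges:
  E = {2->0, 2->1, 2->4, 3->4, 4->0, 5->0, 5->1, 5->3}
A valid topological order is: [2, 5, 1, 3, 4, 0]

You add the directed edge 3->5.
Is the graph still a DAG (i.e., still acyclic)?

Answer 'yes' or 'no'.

Answer: no

Derivation:
Given toposort: [2, 5, 1, 3, 4, 0]
Position of 3: index 3; position of 5: index 1
New edge 3->5: backward (u after v in old order)
Backward edge: old toposort is now invalid. Check if this creates a cycle.
Does 5 already reach 3? Reachable from 5: [0, 1, 3, 4, 5]. YES -> cycle!
Still a DAG? no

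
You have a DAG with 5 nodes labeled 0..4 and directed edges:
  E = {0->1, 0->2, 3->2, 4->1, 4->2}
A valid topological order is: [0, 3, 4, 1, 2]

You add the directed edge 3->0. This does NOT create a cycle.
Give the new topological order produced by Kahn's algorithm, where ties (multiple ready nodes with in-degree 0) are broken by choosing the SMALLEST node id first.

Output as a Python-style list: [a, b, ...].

Old toposort: [0, 3, 4, 1, 2]
Added edge: 3->0
Position of 3 (1) > position of 0 (0). Must reorder: 3 must now come before 0.
Run Kahn's algorithm (break ties by smallest node id):
  initial in-degrees: [1, 2, 3, 0, 0]
  ready (indeg=0): [3, 4]
  pop 3: indeg[0]->0; indeg[2]->2 | ready=[0, 4] | order so far=[3]
  pop 0: indeg[1]->1; indeg[2]->1 | ready=[4] | order so far=[3, 0]
  pop 4: indeg[1]->0; indeg[2]->0 | ready=[1, 2] | order so far=[3, 0, 4]
  pop 1: no out-edges | ready=[2] | order so far=[3, 0, 4, 1]
  pop 2: no out-edges | ready=[] | order so far=[3, 0, 4, 1, 2]
  Result: [3, 0, 4, 1, 2]

Answer: [3, 0, 4, 1, 2]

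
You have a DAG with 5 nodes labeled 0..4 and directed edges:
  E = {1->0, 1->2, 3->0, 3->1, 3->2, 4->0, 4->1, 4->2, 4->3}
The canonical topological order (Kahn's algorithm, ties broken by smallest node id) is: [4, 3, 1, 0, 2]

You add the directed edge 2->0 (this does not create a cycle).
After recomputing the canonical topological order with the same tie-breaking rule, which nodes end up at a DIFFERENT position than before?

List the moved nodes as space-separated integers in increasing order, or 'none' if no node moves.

Old toposort: [4, 3, 1, 0, 2]
Added edge 2->0
Recompute Kahn (smallest-id tiebreak):
  initial in-degrees: [4, 2, 3, 1, 0]
  ready (indeg=0): [4]
  pop 4: indeg[0]->3; indeg[1]->1; indeg[2]->2; indeg[3]->0 | ready=[3] | order so far=[4]
  pop 3: indeg[0]->2; indeg[1]->0; indeg[2]->1 | ready=[1] | order so far=[4, 3]
  pop 1: indeg[0]->1; indeg[2]->0 | ready=[2] | order so far=[4, 3, 1]
  pop 2: indeg[0]->0 | ready=[0] | order so far=[4, 3, 1, 2]
  pop 0: no out-edges | ready=[] | order so far=[4, 3, 1, 2, 0]
New canonical toposort: [4, 3, 1, 2, 0]
Compare positions:
  Node 0: index 3 -> 4 (moved)
  Node 1: index 2 -> 2 (same)
  Node 2: index 4 -> 3 (moved)
  Node 3: index 1 -> 1 (same)
  Node 4: index 0 -> 0 (same)
Nodes that changed position: 0 2

Answer: 0 2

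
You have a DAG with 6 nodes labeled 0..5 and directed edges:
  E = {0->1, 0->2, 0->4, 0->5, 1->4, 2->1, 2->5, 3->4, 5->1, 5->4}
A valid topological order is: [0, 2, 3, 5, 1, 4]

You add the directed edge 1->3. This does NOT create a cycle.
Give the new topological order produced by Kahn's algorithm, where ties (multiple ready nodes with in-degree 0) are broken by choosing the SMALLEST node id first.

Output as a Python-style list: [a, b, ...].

Answer: [0, 2, 5, 1, 3, 4]

Derivation:
Old toposort: [0, 2, 3, 5, 1, 4]
Added edge: 1->3
Position of 1 (4) > position of 3 (2). Must reorder: 1 must now come before 3.
Run Kahn's algorithm (break ties by smallest node id):
  initial in-degrees: [0, 3, 1, 1, 4, 2]
  ready (indeg=0): [0]
  pop 0: indeg[1]->2; indeg[2]->0; indeg[4]->3; indeg[5]->1 | ready=[2] | order so far=[0]
  pop 2: indeg[1]->1; indeg[5]->0 | ready=[5] | order so far=[0, 2]
  pop 5: indeg[1]->0; indeg[4]->2 | ready=[1] | order so far=[0, 2, 5]
  pop 1: indeg[3]->0; indeg[4]->1 | ready=[3] | order so far=[0, 2, 5, 1]
  pop 3: indeg[4]->0 | ready=[4] | order so far=[0, 2, 5, 1, 3]
  pop 4: no out-edges | ready=[] | order so far=[0, 2, 5, 1, 3, 4]
  Result: [0, 2, 5, 1, 3, 4]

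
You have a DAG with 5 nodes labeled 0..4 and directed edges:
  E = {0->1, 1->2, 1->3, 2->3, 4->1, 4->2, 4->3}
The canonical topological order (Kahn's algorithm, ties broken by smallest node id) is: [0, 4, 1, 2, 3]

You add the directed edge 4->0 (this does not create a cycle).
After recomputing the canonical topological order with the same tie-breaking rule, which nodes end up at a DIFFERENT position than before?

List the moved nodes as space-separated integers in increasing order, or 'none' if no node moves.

Old toposort: [0, 4, 1, 2, 3]
Added edge 4->0
Recompute Kahn (smallest-id tiebreak):
  initial in-degrees: [1, 2, 2, 3, 0]
  ready (indeg=0): [4]
  pop 4: indeg[0]->0; indeg[1]->1; indeg[2]->1; indeg[3]->2 | ready=[0] | order so far=[4]
  pop 0: indeg[1]->0 | ready=[1] | order so far=[4, 0]
  pop 1: indeg[2]->0; indeg[3]->1 | ready=[2] | order so far=[4, 0, 1]
  pop 2: indeg[3]->0 | ready=[3] | order so far=[4, 0, 1, 2]
  pop 3: no out-edges | ready=[] | order so far=[4, 0, 1, 2, 3]
New canonical toposort: [4, 0, 1, 2, 3]
Compare positions:
  Node 0: index 0 -> 1 (moved)
  Node 1: index 2 -> 2 (same)
  Node 2: index 3 -> 3 (same)
  Node 3: index 4 -> 4 (same)
  Node 4: index 1 -> 0 (moved)
Nodes that changed position: 0 4

Answer: 0 4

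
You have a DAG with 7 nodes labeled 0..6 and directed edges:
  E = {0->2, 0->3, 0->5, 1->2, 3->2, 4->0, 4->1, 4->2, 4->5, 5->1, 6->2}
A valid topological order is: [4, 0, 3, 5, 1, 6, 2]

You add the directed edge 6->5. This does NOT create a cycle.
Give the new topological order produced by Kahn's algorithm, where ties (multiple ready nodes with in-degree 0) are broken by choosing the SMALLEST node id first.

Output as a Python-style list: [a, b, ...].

Old toposort: [4, 0, 3, 5, 1, 6, 2]
Added edge: 6->5
Position of 6 (5) > position of 5 (3). Must reorder: 6 must now come before 5.
Run Kahn's algorithm (break ties by smallest node id):
  initial in-degrees: [1, 2, 5, 1, 0, 3, 0]
  ready (indeg=0): [4, 6]
  pop 4: indeg[0]->0; indeg[1]->1; indeg[2]->4; indeg[5]->2 | ready=[0, 6] | order so far=[4]
  pop 0: indeg[2]->3; indeg[3]->0; indeg[5]->1 | ready=[3, 6] | order so far=[4, 0]
  pop 3: indeg[2]->2 | ready=[6] | order so far=[4, 0, 3]
  pop 6: indeg[2]->1; indeg[5]->0 | ready=[5] | order so far=[4, 0, 3, 6]
  pop 5: indeg[1]->0 | ready=[1] | order so far=[4, 0, 3, 6, 5]
  pop 1: indeg[2]->0 | ready=[2] | order so far=[4, 0, 3, 6, 5, 1]
  pop 2: no out-edges | ready=[] | order so far=[4, 0, 3, 6, 5, 1, 2]
  Result: [4, 0, 3, 6, 5, 1, 2]

Answer: [4, 0, 3, 6, 5, 1, 2]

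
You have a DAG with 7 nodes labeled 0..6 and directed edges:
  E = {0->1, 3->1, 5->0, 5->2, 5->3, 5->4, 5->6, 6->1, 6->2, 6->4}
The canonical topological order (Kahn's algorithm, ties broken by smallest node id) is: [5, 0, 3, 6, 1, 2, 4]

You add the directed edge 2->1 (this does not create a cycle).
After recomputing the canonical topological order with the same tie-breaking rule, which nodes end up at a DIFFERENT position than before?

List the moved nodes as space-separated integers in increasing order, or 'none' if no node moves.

Old toposort: [5, 0, 3, 6, 1, 2, 4]
Added edge 2->1
Recompute Kahn (smallest-id tiebreak):
  initial in-degrees: [1, 4, 2, 1, 2, 0, 1]
  ready (indeg=0): [5]
  pop 5: indeg[0]->0; indeg[2]->1; indeg[3]->0; indeg[4]->1; indeg[6]->0 | ready=[0, 3, 6] | order so far=[5]
  pop 0: indeg[1]->3 | ready=[3, 6] | order so far=[5, 0]
  pop 3: indeg[1]->2 | ready=[6] | order so far=[5, 0, 3]
  pop 6: indeg[1]->1; indeg[2]->0; indeg[4]->0 | ready=[2, 4] | order so far=[5, 0, 3, 6]
  pop 2: indeg[1]->0 | ready=[1, 4] | order so far=[5, 0, 3, 6, 2]
  pop 1: no out-edges | ready=[4] | order so far=[5, 0, 3, 6, 2, 1]
  pop 4: no out-edges | ready=[] | order so far=[5, 0, 3, 6, 2, 1, 4]
New canonical toposort: [5, 0, 3, 6, 2, 1, 4]
Compare positions:
  Node 0: index 1 -> 1 (same)
  Node 1: index 4 -> 5 (moved)
  Node 2: index 5 -> 4 (moved)
  Node 3: index 2 -> 2 (same)
  Node 4: index 6 -> 6 (same)
  Node 5: index 0 -> 0 (same)
  Node 6: index 3 -> 3 (same)
Nodes that changed position: 1 2

Answer: 1 2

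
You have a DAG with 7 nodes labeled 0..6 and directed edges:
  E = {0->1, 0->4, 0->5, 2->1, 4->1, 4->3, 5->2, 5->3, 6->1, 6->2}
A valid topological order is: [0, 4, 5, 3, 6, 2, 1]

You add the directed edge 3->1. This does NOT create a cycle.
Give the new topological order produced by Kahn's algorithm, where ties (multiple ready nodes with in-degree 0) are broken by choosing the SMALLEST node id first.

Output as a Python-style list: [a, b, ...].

Answer: [0, 4, 5, 3, 6, 2, 1]

Derivation:
Old toposort: [0, 4, 5, 3, 6, 2, 1]
Added edge: 3->1
Position of 3 (3) < position of 1 (6). Old order still valid.
Run Kahn's algorithm (break ties by smallest node id):
  initial in-degrees: [0, 5, 2, 2, 1, 1, 0]
  ready (indeg=0): [0, 6]
  pop 0: indeg[1]->4; indeg[4]->0; indeg[5]->0 | ready=[4, 5, 6] | order so far=[0]
  pop 4: indeg[1]->3; indeg[3]->1 | ready=[5, 6] | order so far=[0, 4]
  pop 5: indeg[2]->1; indeg[3]->0 | ready=[3, 6] | order so far=[0, 4, 5]
  pop 3: indeg[1]->2 | ready=[6] | order so far=[0, 4, 5, 3]
  pop 6: indeg[1]->1; indeg[2]->0 | ready=[2] | order so far=[0, 4, 5, 3, 6]
  pop 2: indeg[1]->0 | ready=[1] | order so far=[0, 4, 5, 3, 6, 2]
  pop 1: no out-edges | ready=[] | order so far=[0, 4, 5, 3, 6, 2, 1]
  Result: [0, 4, 5, 3, 6, 2, 1]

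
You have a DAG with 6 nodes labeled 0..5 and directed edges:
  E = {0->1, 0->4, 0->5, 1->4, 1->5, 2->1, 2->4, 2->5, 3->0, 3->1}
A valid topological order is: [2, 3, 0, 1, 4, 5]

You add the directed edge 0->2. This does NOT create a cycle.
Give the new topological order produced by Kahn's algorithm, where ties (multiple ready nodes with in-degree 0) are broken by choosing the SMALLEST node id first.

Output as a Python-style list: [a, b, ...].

Answer: [3, 0, 2, 1, 4, 5]

Derivation:
Old toposort: [2, 3, 0, 1, 4, 5]
Added edge: 0->2
Position of 0 (2) > position of 2 (0). Must reorder: 0 must now come before 2.
Run Kahn's algorithm (break ties by smallest node id):
  initial in-degrees: [1, 3, 1, 0, 3, 3]
  ready (indeg=0): [3]
  pop 3: indeg[0]->0; indeg[1]->2 | ready=[0] | order so far=[3]
  pop 0: indeg[1]->1; indeg[2]->0; indeg[4]->2; indeg[5]->2 | ready=[2] | order so far=[3, 0]
  pop 2: indeg[1]->0; indeg[4]->1; indeg[5]->1 | ready=[1] | order so far=[3, 0, 2]
  pop 1: indeg[4]->0; indeg[5]->0 | ready=[4, 5] | order so far=[3, 0, 2, 1]
  pop 4: no out-edges | ready=[5] | order so far=[3, 0, 2, 1, 4]
  pop 5: no out-edges | ready=[] | order so far=[3, 0, 2, 1, 4, 5]
  Result: [3, 0, 2, 1, 4, 5]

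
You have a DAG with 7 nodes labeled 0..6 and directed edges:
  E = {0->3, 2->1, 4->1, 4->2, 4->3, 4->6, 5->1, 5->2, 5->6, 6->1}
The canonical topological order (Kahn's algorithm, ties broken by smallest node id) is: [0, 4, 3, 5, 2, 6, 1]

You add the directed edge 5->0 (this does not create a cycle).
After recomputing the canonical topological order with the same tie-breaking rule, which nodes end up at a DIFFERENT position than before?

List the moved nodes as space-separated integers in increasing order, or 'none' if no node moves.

Old toposort: [0, 4, 3, 5, 2, 6, 1]
Added edge 5->0
Recompute Kahn (smallest-id tiebreak):
  initial in-degrees: [1, 4, 2, 2, 0, 0, 2]
  ready (indeg=0): [4, 5]
  pop 4: indeg[1]->3; indeg[2]->1; indeg[3]->1; indeg[6]->1 | ready=[5] | order so far=[4]
  pop 5: indeg[0]->0; indeg[1]->2; indeg[2]->0; indeg[6]->0 | ready=[0, 2, 6] | order so far=[4, 5]
  pop 0: indeg[3]->0 | ready=[2, 3, 6] | order so far=[4, 5, 0]
  pop 2: indeg[1]->1 | ready=[3, 6] | order so far=[4, 5, 0, 2]
  pop 3: no out-edges | ready=[6] | order so far=[4, 5, 0, 2, 3]
  pop 6: indeg[1]->0 | ready=[1] | order so far=[4, 5, 0, 2, 3, 6]
  pop 1: no out-edges | ready=[] | order so far=[4, 5, 0, 2, 3, 6, 1]
New canonical toposort: [4, 5, 0, 2, 3, 6, 1]
Compare positions:
  Node 0: index 0 -> 2 (moved)
  Node 1: index 6 -> 6 (same)
  Node 2: index 4 -> 3 (moved)
  Node 3: index 2 -> 4 (moved)
  Node 4: index 1 -> 0 (moved)
  Node 5: index 3 -> 1 (moved)
  Node 6: index 5 -> 5 (same)
Nodes that changed position: 0 2 3 4 5

Answer: 0 2 3 4 5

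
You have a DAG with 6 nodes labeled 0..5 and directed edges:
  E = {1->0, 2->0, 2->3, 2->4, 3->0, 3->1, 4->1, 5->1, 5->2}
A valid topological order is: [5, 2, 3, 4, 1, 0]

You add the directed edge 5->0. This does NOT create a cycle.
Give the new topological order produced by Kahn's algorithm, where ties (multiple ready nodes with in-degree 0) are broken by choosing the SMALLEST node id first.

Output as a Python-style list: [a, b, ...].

Old toposort: [5, 2, 3, 4, 1, 0]
Added edge: 5->0
Position of 5 (0) < position of 0 (5). Old order still valid.
Run Kahn's algorithm (break ties by smallest node id):
  initial in-degrees: [4, 3, 1, 1, 1, 0]
  ready (indeg=0): [5]
  pop 5: indeg[0]->3; indeg[1]->2; indeg[2]->0 | ready=[2] | order so far=[5]
  pop 2: indeg[0]->2; indeg[3]->0; indeg[4]->0 | ready=[3, 4] | order so far=[5, 2]
  pop 3: indeg[0]->1; indeg[1]->1 | ready=[4] | order so far=[5, 2, 3]
  pop 4: indeg[1]->0 | ready=[1] | order so far=[5, 2, 3, 4]
  pop 1: indeg[0]->0 | ready=[0] | order so far=[5, 2, 3, 4, 1]
  pop 0: no out-edges | ready=[] | order so far=[5, 2, 3, 4, 1, 0]
  Result: [5, 2, 3, 4, 1, 0]

Answer: [5, 2, 3, 4, 1, 0]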